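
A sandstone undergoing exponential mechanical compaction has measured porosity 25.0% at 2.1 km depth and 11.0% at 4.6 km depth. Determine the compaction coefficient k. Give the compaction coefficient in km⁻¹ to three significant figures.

0.328 km⁻¹

Athy: φ(z) = φ₀ e^(−kz) ⇒ φ₁/φ₂ = e^{k(z₂−z₁)} ⇒ k = ln(φ₁/φ₂)/(z₂−z₁)
k = ln(0.25/0.11) / (4.6 − 2.1) = ln(2.273) / 2.5 = 0.8210 / 2.5 = 0.3284 km⁻¹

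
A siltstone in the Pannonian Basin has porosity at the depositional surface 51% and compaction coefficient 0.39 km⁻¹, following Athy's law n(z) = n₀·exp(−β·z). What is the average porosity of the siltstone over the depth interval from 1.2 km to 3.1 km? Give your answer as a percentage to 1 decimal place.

22.6%

⟨n⟩ = (1/(z₂−z₁)) ∫ n₀ e^(−βz) dz = n₀·(e^(−β·z₁) − e^(−β·z₂)) / (β·(z₂−z₁))
e^(−0.39×1.2) = 0.6263; e^(−0.39×3.1) = 0.2985
⟨n⟩ = 0.51 × (0.6263 − 0.2985) / (0.39 × 1.9) = 0.51 × 0.4423 = 0.2256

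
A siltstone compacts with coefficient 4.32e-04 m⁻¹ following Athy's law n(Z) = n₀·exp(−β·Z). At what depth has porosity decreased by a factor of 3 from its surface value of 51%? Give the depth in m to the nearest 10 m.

2540 m

Working in km (1 km = 1000 m; β in km⁻¹ = β in m⁻¹ × 1000):
n/n₀ = 1/3 ⇒ exp(−β·Z) = 1/3 ⇒ Z = ln(3) / β
Z = 1.0986 / 0.432 = 2.543 km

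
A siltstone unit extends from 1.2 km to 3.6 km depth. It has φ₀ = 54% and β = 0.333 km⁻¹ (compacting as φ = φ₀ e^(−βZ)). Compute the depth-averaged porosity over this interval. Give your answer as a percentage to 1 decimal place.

24.9%

⟨φ⟩ = (1/(Z₂−Z₁)) ∫ φ₀ e^(−βZ) dZ = φ₀·(e^(−β·Z₁) − e^(−β·Z₂)) / (β·(Z₂−Z₁))
e^(−0.333×1.2) = 0.6706; e^(−0.333×3.6) = 0.3016
⟨φ⟩ = 0.54 × (0.6706 − 0.3016) / (0.333 × 2.4) = 0.54 × 0.4618 = 0.2493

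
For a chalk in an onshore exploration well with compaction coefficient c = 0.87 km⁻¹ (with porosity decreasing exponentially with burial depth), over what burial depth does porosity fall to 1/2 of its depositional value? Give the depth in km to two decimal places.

φ/φ₀ = 1/2 ⇒ exp(−c·Z) = 1/2 ⇒ Z = ln(2) / c
Z = 0.6931 / 0.87 = 0.797 km

0.80 km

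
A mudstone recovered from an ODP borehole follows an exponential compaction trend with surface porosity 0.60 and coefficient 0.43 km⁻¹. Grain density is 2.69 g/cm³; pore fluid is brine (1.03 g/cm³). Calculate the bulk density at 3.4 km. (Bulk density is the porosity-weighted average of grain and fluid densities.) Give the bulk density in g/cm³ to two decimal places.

2.46 g/cm³

Porosity at depth: φ = 0.6·exp(−0.43×3.4) = 0.6×0.2318 = 0.1391
Bulk density: ρ_b = (1−φ)ρ_g + φ·ρ_f = 0.8609×2.69 + 0.1391×1.03
       = 2.316 + 0.143 = 2.459 g/cm³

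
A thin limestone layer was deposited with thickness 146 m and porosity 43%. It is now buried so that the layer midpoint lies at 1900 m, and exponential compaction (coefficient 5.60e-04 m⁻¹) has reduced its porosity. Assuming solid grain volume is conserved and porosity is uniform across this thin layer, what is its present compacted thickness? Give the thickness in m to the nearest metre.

Working in km (1 km = 1000 m; β in km⁻¹ = β in m⁻¹ × 1000):
Porosity at 1.9 km: n = 0.43·exp(−0.56×1.9) = 0.1484
Solid-volume conservation: h(1−n) = h₀(1−n₀) ⇒ h = h₀·(1−n₀)/(1−n)
h = 0.146 × (1 − 0.43)/(1 − 0.1484) = 0.146 × 0.6693 = 0.0977 km

98 m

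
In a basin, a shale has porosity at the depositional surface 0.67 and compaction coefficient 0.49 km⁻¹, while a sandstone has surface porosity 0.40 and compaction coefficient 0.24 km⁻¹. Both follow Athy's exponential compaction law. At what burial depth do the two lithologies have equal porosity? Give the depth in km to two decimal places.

Set φ₀ₐ e^(−cₐZ) = φ₀ᵦ e^(−cᵦZ) ⇒ ln(φ₀ₐ/φ₀ᵦ) = (cₐ − cᵦ)·Z
Z = ln(0.67/0.4) / (0.49 − 0.24) = 0.5158 / 0.25 = 2.063 km

2.06 km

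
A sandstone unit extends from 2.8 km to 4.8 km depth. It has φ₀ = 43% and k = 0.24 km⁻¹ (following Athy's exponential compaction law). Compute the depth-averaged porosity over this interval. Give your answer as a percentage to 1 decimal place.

⟨φ⟩ = (1/(z₂−z₁)) ∫ φ₀ e^(−kz) dz = φ₀·(e^(−k·z₁) − e^(−k·z₂)) / (k·(z₂−z₁))
e^(−0.24×2.8) = 0.5107; e^(−0.24×4.8) = 0.3160
⟨φ⟩ = 0.43 × (0.5107 − 0.3160) / (0.24 × 2) = 0.43 × 0.4056 = 0.1744

17.4%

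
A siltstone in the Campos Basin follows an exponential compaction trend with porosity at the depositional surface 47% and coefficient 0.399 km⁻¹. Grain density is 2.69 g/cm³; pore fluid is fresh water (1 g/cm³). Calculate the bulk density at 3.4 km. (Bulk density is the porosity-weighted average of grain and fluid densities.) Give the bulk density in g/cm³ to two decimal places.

2.49 g/cm³

Porosity at depth: phi = 0.47·exp(−0.399×3.4) = 0.47×0.2575 = 0.1210
Bulk density: ρ_b = (1−phi)ρ_g + phi·ρ_f = 0.8790×2.69 + 0.1210×1
       = 2.364 + 0.121 = 2.485 g/cm³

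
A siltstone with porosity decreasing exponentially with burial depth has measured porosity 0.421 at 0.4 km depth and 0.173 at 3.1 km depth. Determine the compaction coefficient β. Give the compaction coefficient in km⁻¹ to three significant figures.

Athy: phi(z) = phi₀ e^(−βz) ⇒ phi₁/phi₂ = e^{β(z₂−z₁)} ⇒ β = ln(phi₁/phi₂)/(z₂−z₁)
β = ln(0.421/0.173) / (3.1 − 0.4) = ln(2.434) / 2.7 = 0.8893 / 2.7 = 0.3294 km⁻¹

0.329 km⁻¹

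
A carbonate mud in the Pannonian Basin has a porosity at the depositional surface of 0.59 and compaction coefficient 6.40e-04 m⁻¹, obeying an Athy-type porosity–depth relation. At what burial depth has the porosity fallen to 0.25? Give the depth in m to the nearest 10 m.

1340 m

Working in km (1 km = 1000 m; k in km⁻¹ = k in m⁻¹ × 1000):
Invert Athy's law: z = ln(phi₀/phi) / k
z = ln(0.59/0.25) / 0.64 = ln(2.36) / 0.64 = 0.8587 / 0.64 = 1.342 km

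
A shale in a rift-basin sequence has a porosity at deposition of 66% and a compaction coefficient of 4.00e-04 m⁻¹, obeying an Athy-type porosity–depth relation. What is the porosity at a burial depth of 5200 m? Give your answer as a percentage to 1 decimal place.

Working in km (1 km = 1000 m; k in km⁻¹ = k in m⁻¹ × 1000):
phi = phi₀·exp(−k·z) = 0.66 × exp(−0.4 × 5.2) = 0.66 × exp(−2.08)
  = 0.66 × 0.1249 = 0.0825

8.2%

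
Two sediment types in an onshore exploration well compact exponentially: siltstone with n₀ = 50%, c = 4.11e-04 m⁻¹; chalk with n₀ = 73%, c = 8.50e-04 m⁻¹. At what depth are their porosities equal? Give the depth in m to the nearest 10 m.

860 m

Working in km (1 km = 1000 m; c in km⁻¹ = c in m⁻¹ × 1000):
Set n₀ₐ e^(−cₐz) = n₀ᵦ e^(−cᵦz) ⇒ ln(n₀ₐ/n₀ᵦ) = (cₐ − cᵦ)·z
z = ln(0.5/0.73) / (0.411 − 0.85) = -0.3784 / -0.439 = 0.862 km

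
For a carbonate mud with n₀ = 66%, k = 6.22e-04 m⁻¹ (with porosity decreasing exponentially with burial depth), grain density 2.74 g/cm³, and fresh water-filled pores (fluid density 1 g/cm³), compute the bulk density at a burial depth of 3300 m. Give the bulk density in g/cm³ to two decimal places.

Working in km (1 km = 1000 m; k in km⁻¹ = k in m⁻¹ × 1000):
Porosity at depth: n = 0.66·exp(−0.622×3.3) = 0.66×0.1284 = 0.0847
Bulk density: ρ_b = (1−n)ρ_g + n·ρ_f = 0.9153×2.74 + 0.0847×1
       = 2.508 + 0.085 = 2.593 g/cm³

2.59 g/cm³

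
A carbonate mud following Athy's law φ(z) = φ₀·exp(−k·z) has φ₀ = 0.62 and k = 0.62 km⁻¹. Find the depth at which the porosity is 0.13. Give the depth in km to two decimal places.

Invert Athy's law: z = ln(φ₀/φ) / k
z = ln(0.62/0.13) / 0.62 = ln(4.769) / 0.62 = 1.5622 / 0.62 = 2.520 km

2.52 km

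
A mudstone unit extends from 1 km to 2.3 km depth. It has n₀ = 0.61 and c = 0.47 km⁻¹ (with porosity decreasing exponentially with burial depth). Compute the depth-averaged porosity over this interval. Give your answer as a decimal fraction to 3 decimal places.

⟨n⟩ = (1/(Z₂−Z₁)) ∫ n₀ e^(−cZ) dZ = n₀·(e^(−c·Z₁) − e^(−c·Z₂)) / (c·(Z₂−Z₁))
e^(−0.47×1) = 0.6250; e^(−0.47×2.3) = 0.3393
⟨n⟩ = 0.61 × (0.6250 − 0.3393) / (0.47 × 1.3) = 0.61 × 0.4677 = 0.2853

0.285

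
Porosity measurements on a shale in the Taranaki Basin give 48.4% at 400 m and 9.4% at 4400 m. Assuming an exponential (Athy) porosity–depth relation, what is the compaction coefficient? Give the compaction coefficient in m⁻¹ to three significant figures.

0.000410 m⁻¹

Working in km (1 km = 1000 m; k in km⁻¹ = k in m⁻¹ × 1000):
Athy: phi(z) = phi₀ e^(−kz) ⇒ phi₁/phi₂ = e^{k(z₂−z₁)} ⇒ k = ln(phi₁/phi₂)/(z₂−z₁)
k = ln(0.484/0.094) / (4.4 − 0.4) = ln(5.149) / 4 = 1.6388 / 4 = 0.4097 km⁻¹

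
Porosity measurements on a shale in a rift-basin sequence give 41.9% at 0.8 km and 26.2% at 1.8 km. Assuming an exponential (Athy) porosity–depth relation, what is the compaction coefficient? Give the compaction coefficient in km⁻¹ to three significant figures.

0.470 km⁻¹

Athy: phi(d) = phi₀ e^(−βd) ⇒ phi₁/phi₂ = e^{β(d₂−d₁)} ⇒ β = ln(phi₁/phi₂)/(d₂−d₁)
β = ln(0.419/0.262) / (1.8 − 0.8) = ln(1.599) / 1 = 0.4695 / 1 = 0.4695 km⁻¹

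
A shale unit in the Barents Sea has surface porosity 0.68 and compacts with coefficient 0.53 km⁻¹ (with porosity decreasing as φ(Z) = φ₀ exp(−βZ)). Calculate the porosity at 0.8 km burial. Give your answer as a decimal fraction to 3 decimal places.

φ = φ₀·exp(−β·Z) = 0.68 × exp(−0.53 × 0.8) = 0.68 × exp(−0.424)
  = 0.68 × 0.6544 = 0.4450

0.445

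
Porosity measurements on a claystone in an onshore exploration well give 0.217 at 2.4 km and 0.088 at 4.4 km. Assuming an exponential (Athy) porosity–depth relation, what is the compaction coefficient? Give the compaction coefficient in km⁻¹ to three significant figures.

Athy: n(z) = n₀ e^(−βz) ⇒ n₁/n₂ = e^{β(z₂−z₁)} ⇒ β = ln(n₁/n₂)/(z₂−z₁)
β = ln(0.217/0.088) / (4.4 − 2.4) = ln(2.466) / 2 = 0.9026 / 2 = 0.4513 km⁻¹

0.451 km⁻¹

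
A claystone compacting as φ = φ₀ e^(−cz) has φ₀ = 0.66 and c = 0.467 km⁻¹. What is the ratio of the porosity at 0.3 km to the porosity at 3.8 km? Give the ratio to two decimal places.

5.13

φ(z₁)/φ(z₂) = e^(−c·z₁)/e^(−c·z₂) = e^{c(z₂−z₁)}
= exp(0.467 × 3.5) = exp(1.635) = 5.1269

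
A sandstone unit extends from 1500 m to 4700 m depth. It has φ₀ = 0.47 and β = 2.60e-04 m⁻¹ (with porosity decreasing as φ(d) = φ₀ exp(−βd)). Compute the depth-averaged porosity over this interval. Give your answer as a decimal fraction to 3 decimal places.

0.216

Working in km (1 km = 1000 m; β in km⁻¹ = β in m⁻¹ × 1000):
⟨φ⟩ = (1/(d₂−d₁)) ∫ φ₀ e^(−βd) dd = φ₀·(e^(−β·d₁) − e^(−β·d₂)) / (β·(d₂−d₁))
e^(−0.26×1.5) = 0.6771; e^(−0.26×4.7) = 0.2946
⟨φ⟩ = 0.47 × (0.6771 − 0.2946) / (0.26 × 3.2) = 0.47 × 0.4596 = 0.2160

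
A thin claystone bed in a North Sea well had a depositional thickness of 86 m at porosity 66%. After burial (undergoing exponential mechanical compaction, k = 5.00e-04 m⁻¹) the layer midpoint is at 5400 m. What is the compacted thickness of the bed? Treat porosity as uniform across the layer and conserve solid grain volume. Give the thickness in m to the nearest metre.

Working in km (1 km = 1000 m; k in km⁻¹ = k in m⁻¹ × 1000):
Porosity at 5.4 km: φ = 0.66·exp(−0.5×5.4) = 0.0444
Solid-volume conservation: h(1−φ) = h₀(1−φ₀) ⇒ h = h₀·(1−φ₀)/(1−φ)
h = 0.086 × (1 − 0.66)/(1 − 0.0444) = 0.086 × 0.3558 = 0.0306 km

31 m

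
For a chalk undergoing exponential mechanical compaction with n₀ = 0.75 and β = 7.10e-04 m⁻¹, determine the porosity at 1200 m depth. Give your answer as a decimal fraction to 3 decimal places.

Working in km (1 km = 1000 m; β in km⁻¹ = β in m⁻¹ × 1000):
n = n₀·exp(−β·Z) = 0.75 × exp(−0.71 × 1.2) = 0.75 × exp(−0.852)
  = 0.75 × 0.4266 = 0.3199

0.320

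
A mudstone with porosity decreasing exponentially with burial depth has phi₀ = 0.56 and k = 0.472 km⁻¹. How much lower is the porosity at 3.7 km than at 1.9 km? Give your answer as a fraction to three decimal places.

0.131

phi(1.9) = 0.56·e^(−0.472×1.9) = 0.2284
phi(3.7) = 0.56·e^(−0.472×3.7) = 0.0977
Δphi = 0.2284 − 0.0977 = 0.1307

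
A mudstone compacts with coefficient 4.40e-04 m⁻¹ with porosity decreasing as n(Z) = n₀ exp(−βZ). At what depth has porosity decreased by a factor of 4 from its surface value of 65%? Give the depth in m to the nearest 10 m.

Working in km (1 km = 1000 m; β in km⁻¹ = β in m⁻¹ × 1000):
n/n₀ = 1/4 ⇒ exp(−β·Z) = 1/4 ⇒ Z = ln(4) / β
Z = 1.3863 / 0.44 = 3.151 km

3150 m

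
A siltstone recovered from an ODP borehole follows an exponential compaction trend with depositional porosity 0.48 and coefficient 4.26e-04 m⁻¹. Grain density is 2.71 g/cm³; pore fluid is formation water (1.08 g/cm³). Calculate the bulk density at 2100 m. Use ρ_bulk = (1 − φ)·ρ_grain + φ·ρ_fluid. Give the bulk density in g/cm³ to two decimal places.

Working in km (1 km = 1000 m; c in km⁻¹ = c in m⁻¹ × 1000):
Porosity at depth: n = 0.48·exp(−0.426×2.1) = 0.48×0.4088 = 0.1962
Bulk density: ρ_b = (1−n)ρ_g + n·ρ_f = 0.8038×2.71 + 0.1962×1.08
       = 2.178 + 0.212 = 2.390 g/cm³

2.39 g/cm³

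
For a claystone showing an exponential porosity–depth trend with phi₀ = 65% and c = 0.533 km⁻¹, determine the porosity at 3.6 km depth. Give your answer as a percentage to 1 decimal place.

phi = phi₀·exp(−c·Z) = 0.65 × exp(−0.533 × 3.6) = 0.65 × exp(−1.919)
  = 0.65 × 0.1468 = 0.0954

9.5%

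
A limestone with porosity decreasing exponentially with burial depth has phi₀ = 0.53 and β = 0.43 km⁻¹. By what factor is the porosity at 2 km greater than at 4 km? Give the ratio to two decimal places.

2.36

phi(z₁)/phi(z₂) = e^(−β·z₁)/e^(−β·z₂) = e^{β(z₂−z₁)}
= exp(0.43 × 2) = exp(0.86) = 2.3632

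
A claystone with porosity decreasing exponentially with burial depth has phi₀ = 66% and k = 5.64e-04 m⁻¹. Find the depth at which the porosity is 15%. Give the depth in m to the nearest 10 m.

Working in km (1 km = 1000 m; k in km⁻¹ = k in m⁻¹ × 1000):
Invert Athy's law: Z = ln(phi₀/phi) / k
Z = ln(0.66/0.15) / 0.564 = ln(4.4) / 0.564 = 1.4816 / 0.564 = 2.627 km

2630 m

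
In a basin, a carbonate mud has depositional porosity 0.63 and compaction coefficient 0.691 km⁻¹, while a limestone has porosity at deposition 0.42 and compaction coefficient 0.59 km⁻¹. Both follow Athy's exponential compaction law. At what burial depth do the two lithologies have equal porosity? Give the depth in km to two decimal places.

4.01 km

Set φ₀ₐ e^(−kₐZ) = φ₀ᵦ e^(−kᵦZ) ⇒ ln(φ₀ₐ/φ₀ᵦ) = (kₐ − kᵦ)·Z
Z = ln(0.63/0.42) / (0.691 − 0.59) = 0.4055 / 0.101 = 4.015 km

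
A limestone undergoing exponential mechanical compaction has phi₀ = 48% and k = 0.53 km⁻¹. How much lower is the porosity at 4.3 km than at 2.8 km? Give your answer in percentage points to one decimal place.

6.0 percentage points

phi(2.8) = 0.48·e^(−0.53×2.8) = 0.1088
phi(4.3) = 0.48·e^(−0.53×4.3) = 0.0491
Δphi = 0.1088 − 0.0491 = 0.0597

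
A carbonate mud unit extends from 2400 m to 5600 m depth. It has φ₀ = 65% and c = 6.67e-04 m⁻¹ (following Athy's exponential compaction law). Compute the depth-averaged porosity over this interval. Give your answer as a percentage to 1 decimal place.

Working in km (1 km = 1000 m; c in km⁻¹ = c in m⁻¹ × 1000):
⟨φ⟩ = (1/(Z₂−Z₁)) ∫ φ₀ e^(−cZ) dZ = φ₀·(e^(−c·Z₁) − e^(−c·Z₂)) / (c·(Z₂−Z₁))
e^(−0.667×2.4) = 0.2017; e^(−0.667×5.6) = 0.0239
⟨φ⟩ = 0.65 × (0.2017 − 0.0239) / (0.667 × 3.2) = 0.65 × 0.0833 = 0.0542

5.4%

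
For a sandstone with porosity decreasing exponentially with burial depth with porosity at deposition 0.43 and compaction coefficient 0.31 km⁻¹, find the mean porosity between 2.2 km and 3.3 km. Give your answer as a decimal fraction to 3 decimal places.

⟨φ⟩ = (1/(d₂−d₁)) ∫ φ₀ e^(−cd) dd = φ₀·(e^(−c·d₁) − e^(−c·d₂)) / (c·(d₂−d₁))
e^(−0.31×2.2) = 0.5056; e^(−0.31×3.3) = 0.3595
⟨φ⟩ = 0.43 × (0.5056 − 0.3595) / (0.31 × 1.1) = 0.43 × 0.4284 = 0.1842

0.184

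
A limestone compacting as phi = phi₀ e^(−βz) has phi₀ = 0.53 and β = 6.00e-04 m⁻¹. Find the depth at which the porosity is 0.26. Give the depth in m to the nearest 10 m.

1190 m

Working in km (1 km = 1000 m; β in km⁻¹ = β in m⁻¹ × 1000):
Invert Athy's law: z = ln(phi₀/phi) / β
z = ln(0.53/0.26) / 0.6 = ln(2.038) / 0.6 = 0.7122 / 0.6 = 1.187 km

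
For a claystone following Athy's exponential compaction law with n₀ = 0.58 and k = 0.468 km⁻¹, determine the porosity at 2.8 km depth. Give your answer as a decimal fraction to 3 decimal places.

n = n₀·exp(−k·z) = 0.58 × exp(−0.468 × 2.8) = 0.58 × exp(−1.31)
  = 0.58 × 0.2697 = 0.1564

0.156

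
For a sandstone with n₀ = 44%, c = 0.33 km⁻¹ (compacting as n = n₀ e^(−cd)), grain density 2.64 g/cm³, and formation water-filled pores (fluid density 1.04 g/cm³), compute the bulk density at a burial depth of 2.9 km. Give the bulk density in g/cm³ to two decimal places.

Porosity at depth: n = 0.44·exp(−0.33×2.9) = 0.44×0.3840 = 0.1690
Bulk density: ρ_b = (1−n)ρ_g + n·ρ_f = 0.8310×2.64 + 0.1690×1.04
       = 2.194 + 0.176 = 2.370 g/cm³

2.37 g/cm³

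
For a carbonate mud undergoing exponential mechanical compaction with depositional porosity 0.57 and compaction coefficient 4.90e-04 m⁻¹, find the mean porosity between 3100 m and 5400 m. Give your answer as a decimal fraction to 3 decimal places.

0.075

Working in km (1 km = 1000 m; c in km⁻¹ = c in m⁻¹ × 1000):
⟨n⟩ = (1/(Z₂−Z₁)) ∫ n₀ e^(−cZ) dZ = n₀·(e^(−c·Z₁) − e^(−c·Z₂)) / (c·(Z₂−Z₁))
e^(−0.49×3.1) = 0.2189; e^(−0.49×5.4) = 0.0709
⟨n⟩ = 0.57 × (0.2189 − 0.0709) / (0.49 × 2.3) = 0.57 × 0.1313 = 0.0749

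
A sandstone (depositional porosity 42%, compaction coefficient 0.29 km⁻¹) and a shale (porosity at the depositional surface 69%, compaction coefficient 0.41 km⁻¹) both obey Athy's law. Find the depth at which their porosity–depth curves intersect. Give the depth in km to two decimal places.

4.14 km

Set phi₀ₐ e^(−cₐd) = phi₀ᵦ e^(−cᵦd) ⇒ ln(phi₀ₐ/phi₀ᵦ) = (cₐ − cᵦ)·d
d = ln(0.42/0.69) / (0.29 − 0.41) = -0.4964 / -0.12 = 4.137 km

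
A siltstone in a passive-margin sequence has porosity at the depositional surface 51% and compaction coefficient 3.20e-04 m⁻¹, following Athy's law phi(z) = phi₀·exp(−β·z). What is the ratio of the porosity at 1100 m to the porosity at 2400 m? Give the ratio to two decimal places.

Working in km (1 km = 1000 m; β in km⁻¹ = β in m⁻¹ × 1000):
phi(z₁)/phi(z₂) = e^(−β·z₁)/e^(−β·z₂) = e^{β(z₂−z₁)}
= exp(0.32 × 1.3) = exp(0.416) = 1.5159

1.52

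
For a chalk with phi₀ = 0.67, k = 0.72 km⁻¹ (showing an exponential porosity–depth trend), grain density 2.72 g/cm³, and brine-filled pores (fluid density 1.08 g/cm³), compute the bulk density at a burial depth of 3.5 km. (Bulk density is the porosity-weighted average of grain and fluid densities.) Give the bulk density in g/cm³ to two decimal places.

2.63 g/cm³

Porosity at depth: phi = 0.67·exp(−0.72×3.5) = 0.67×0.0805 = 0.0539
Bulk density: ρ_b = (1−phi)ρ_g + phi·ρ_f = 0.9461×2.72 + 0.0539×1.08
       = 2.573 + 0.058 = 2.632 g/cm³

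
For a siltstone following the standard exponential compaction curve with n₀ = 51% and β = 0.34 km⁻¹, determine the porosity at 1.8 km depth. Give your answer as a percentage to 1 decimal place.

27.7%

n = n₀·exp(−β·z) = 0.51 × exp(−0.34 × 1.8) = 0.51 × exp(−0.612)
  = 0.51 × 0.5423 = 0.2766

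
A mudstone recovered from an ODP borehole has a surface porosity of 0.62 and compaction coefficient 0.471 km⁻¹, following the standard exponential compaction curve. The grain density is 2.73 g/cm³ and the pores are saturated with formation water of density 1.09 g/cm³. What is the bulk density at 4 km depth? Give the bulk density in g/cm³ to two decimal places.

Porosity at depth: n = 0.62·exp(−0.471×4) = 0.62×0.1520 = 0.0942
Bulk density: ρ_b = (1−n)ρ_g + n·ρ_f = 0.9058×2.73 + 0.0942×1.09
       = 2.473 + 0.103 = 2.575 g/cm³

2.58 g/cm³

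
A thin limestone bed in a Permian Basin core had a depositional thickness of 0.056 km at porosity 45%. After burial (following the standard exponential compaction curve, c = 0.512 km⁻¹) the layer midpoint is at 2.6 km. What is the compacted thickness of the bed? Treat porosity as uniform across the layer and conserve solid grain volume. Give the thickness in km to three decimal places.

0.035 km

Porosity at 2.6 km: n = 0.45·exp(−0.512×2.6) = 0.1189
Solid-volume conservation: h(1−n) = h₀(1−n₀) ⇒ h = h₀·(1−n₀)/(1−n)
h = 0.056 × (1 − 0.45)/(1 − 0.1189) = 0.056 × 0.6242 = 0.0350 km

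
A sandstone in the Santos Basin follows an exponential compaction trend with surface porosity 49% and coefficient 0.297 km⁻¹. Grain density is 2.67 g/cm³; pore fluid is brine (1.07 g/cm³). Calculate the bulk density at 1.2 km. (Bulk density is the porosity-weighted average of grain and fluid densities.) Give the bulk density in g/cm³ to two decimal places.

2.12 g/cm³

Porosity at depth: n = 0.49·exp(−0.297×1.2) = 0.49×0.7002 = 0.3431
Bulk density: ρ_b = (1−n)ρ_g + n·ρ_f = 0.6569×2.67 + 0.3431×1.07
       = 1.754 + 0.367 = 2.121 g/cm³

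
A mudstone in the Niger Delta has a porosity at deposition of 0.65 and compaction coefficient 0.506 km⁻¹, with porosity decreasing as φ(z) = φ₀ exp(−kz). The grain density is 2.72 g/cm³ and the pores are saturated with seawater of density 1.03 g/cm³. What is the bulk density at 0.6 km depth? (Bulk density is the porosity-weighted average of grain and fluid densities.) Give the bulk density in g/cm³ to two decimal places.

Porosity at depth: φ = 0.65·exp(−0.506×0.6) = 0.65×0.7382 = 0.4798
Bulk density: ρ_b = (1−φ)ρ_g + φ·ρ_f = 0.5202×2.72 + 0.4798×1.03
       = 1.415 + 0.494 = 1.909 g/cm³

1.91 g/cm³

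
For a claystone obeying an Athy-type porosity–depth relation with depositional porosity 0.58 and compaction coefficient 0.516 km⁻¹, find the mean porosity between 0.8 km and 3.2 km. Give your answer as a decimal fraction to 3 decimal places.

⟨n⟩ = (1/(Z₂−Z₁)) ∫ n₀ e^(−kZ) dZ = n₀·(e^(−k·Z₁) − e^(−k·Z₂)) / (k·(Z₂−Z₁))
e^(−0.516×0.8) = 0.6618; e^(−0.516×3.2) = 0.1918
⟨n⟩ = 0.58 × (0.6618 − 0.1918) / (0.516 × 2.4) = 0.58 × 0.3795 = 0.2201

0.220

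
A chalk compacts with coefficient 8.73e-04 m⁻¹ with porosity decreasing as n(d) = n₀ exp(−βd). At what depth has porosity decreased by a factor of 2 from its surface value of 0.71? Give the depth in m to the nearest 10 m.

Working in km (1 km = 1000 m; β in km⁻¹ = β in m⁻¹ × 1000):
n/n₀ = 1/2 ⇒ exp(−β·d) = 1/2 ⇒ d = ln(2) / β
d = 0.6931 / 0.873 = 0.794 km

790 m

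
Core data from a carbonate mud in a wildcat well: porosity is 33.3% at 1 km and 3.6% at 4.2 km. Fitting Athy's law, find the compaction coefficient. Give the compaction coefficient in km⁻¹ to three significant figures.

0.695 km⁻¹

Athy: φ(z) = φ₀ e^(−kz) ⇒ φ₁/φ₂ = e^{k(z₂−z₁)} ⇒ k = ln(φ₁/φ₂)/(z₂−z₁)
k = ln(0.333/0.036) / (4.2 − 1) = ln(9.25) / 3.2 = 2.2246 / 3.2 = 0.6952 km⁻¹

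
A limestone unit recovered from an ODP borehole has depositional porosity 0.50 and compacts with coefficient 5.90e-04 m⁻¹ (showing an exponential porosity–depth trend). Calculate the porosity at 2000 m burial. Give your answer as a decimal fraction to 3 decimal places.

0.154

Working in km (1 km = 1000 m; k in km⁻¹ = k in m⁻¹ × 1000):
phi = phi₀·exp(−k·z) = 0.5 × exp(−0.59 × 2) = 0.5 × exp(−1.18)
  = 0.5 × 0.3073 = 0.1536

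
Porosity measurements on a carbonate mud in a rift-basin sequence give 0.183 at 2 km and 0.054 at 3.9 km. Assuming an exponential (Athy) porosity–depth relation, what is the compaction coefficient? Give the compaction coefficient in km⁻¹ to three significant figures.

0.642 km⁻¹

Athy: phi(z) = phi₀ e^(−cz) ⇒ phi₁/phi₂ = e^{c(z₂−z₁)} ⇒ c = ln(phi₁/phi₂)/(z₂−z₁)
c = ln(0.183/0.054) / (3.9 − 2) = ln(3.389) / 1.9 = 1.2205 / 1.9 = 0.6424 km⁻¹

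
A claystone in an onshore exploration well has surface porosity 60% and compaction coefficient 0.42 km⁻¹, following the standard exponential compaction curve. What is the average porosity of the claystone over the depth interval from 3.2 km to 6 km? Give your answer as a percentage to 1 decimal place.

9.2%

⟨n⟩ = (1/(z₂−z₁)) ∫ n₀ e^(−βz) dz = n₀·(e^(−β·z₁) − e^(−β·z₂)) / (β·(z₂−z₁))
e^(−0.42×3.2) = 0.2608; e^(−0.42×6) = 0.0805
⟨n⟩ = 0.6 × (0.2608 − 0.0805) / (0.42 × 2.8) = 0.6 × 0.1534 = 0.0920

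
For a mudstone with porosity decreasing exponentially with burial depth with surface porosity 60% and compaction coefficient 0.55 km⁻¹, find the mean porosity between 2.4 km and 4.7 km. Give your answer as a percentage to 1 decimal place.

⟨phi⟩ = (1/(z₂−z₁)) ∫ phi₀ e^(−cz) dz = phi₀·(e^(−c·z₁) − e^(−c·z₂)) / (c·(z₂−z₁))
e^(−0.55×2.4) = 0.2671; e^(−0.55×4.7) = 0.0754
⟨phi⟩ = 0.6 × (0.2671 − 0.0754) / (0.55 × 2.3) = 0.6 × 0.1516 = 0.0909

9.1%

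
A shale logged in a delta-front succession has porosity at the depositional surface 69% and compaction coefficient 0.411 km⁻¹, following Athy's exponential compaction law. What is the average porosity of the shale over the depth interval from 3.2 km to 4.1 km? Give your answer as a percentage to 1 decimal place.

15.5%

⟨φ⟩ = (1/(z₂−z₁)) ∫ φ₀ e^(−kz) dz = φ₀·(e^(−k·z₁) − e^(−k·z₂)) / (k·(z₂−z₁))
e^(−0.411×3.2) = 0.2684; e^(−0.411×4.1) = 0.1854
⟨φ⟩ = 0.69 × (0.2684 − 0.1854) / (0.411 × 0.9) = 0.69 × 0.2244 = 0.1548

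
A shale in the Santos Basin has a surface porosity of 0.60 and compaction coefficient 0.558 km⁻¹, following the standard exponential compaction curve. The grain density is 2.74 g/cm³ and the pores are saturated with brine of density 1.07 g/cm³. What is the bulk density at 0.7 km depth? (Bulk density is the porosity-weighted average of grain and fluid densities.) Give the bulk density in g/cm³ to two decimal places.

Porosity at depth: φ = 0.6·exp(−0.558×0.7) = 0.6×0.6767 = 0.4060
Bulk density: ρ_b = (1−φ)ρ_g + φ·ρ_f = 0.5940×2.74 + 0.4060×1.07
       = 1.628 + 0.434 = 2.062 g/cm³

2.06 g/cm³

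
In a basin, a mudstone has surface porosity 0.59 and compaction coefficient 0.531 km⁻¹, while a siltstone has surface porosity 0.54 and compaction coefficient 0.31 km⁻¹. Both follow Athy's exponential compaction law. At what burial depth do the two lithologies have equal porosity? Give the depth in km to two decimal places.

0.40 km

Set phi₀ₐ e^(−kₐZ) = phi₀ᵦ e^(−kᵦZ) ⇒ ln(phi₀ₐ/phi₀ᵦ) = (kₐ − kᵦ)·Z
Z = ln(0.59/0.54) / (0.531 − 0.31) = 0.0886 / 0.221 = 0.401 km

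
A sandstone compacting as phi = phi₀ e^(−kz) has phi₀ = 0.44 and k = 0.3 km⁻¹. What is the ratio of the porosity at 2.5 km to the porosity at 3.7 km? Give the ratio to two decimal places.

1.43

phi(z₁)/phi(z₂) = e^(−k·z₁)/e^(−k·z₂) = e^{k(z₂−z₁)}
= exp(0.3 × 1.2) = exp(0.36) = 1.4333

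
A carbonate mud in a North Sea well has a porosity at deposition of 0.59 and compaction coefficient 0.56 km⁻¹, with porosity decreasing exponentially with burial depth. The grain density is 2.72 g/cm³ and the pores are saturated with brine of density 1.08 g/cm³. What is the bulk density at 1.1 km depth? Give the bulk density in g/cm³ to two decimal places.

2.20 g/cm³

Porosity at depth: φ = 0.59·exp(−0.56×1.1) = 0.59×0.5401 = 0.3187
Bulk density: ρ_b = (1−φ)ρ_g + φ·ρ_f = 0.6813×2.72 + 0.3187×1.08
       = 1.853 + 0.344 = 2.197 g/cm³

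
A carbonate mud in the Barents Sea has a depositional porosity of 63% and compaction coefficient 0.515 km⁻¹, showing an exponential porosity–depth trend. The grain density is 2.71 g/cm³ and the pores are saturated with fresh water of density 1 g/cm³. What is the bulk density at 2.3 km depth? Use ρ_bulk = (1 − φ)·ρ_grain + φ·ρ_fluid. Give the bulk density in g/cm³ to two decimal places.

Porosity at depth: n = 0.63·exp(−0.515×2.3) = 0.63×0.3059 = 0.1927
Bulk density: ρ_b = (1−n)ρ_g + n·ρ_f = 0.8073×2.71 + 0.1927×1
       = 2.188 + 0.193 = 2.380 g/cm³

2.38 g/cm³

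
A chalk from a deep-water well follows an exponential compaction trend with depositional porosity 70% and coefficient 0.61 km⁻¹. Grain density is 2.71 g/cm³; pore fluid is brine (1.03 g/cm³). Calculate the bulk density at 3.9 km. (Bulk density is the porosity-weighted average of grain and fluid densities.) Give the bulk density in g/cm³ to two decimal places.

2.60 g/cm³

Porosity at depth: n = 0.7·exp(−0.61×3.9) = 0.7×0.0926 = 0.0649
Bulk density: ρ_b = (1−n)ρ_g + n·ρ_f = 0.9351×2.71 + 0.0649×1.03
       = 2.534 + 0.067 = 2.601 g/cm³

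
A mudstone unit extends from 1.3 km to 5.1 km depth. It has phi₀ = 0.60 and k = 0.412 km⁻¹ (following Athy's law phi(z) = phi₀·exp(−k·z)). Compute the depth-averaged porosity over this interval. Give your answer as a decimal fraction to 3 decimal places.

⟨phi⟩ = (1/(z₂−z₁)) ∫ phi₀ e^(−kz) dz = phi₀·(e^(−k·z₁) − e^(−k·z₂)) / (k·(z₂−z₁))
e^(−0.412×1.3) = 0.5853; e^(−0.412×5.1) = 0.1223
⟨phi⟩ = 0.6 × (0.5853 − 0.1223) / (0.412 × 3.8) = 0.6 × 0.2957 = 0.1774

0.177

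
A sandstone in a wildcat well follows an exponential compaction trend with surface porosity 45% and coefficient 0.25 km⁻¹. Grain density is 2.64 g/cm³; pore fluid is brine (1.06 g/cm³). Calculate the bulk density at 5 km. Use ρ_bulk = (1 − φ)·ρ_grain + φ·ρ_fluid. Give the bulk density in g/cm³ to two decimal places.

Porosity at depth: n = 0.45·exp(−0.25×5) = 0.45×0.2865 = 0.1289
Bulk density: ρ_b = (1−n)ρ_g + n·ρ_f = 0.8711×2.64 + 0.1289×1.06
       = 2.300 + 0.137 = 2.436 g/cm³

2.44 g/cm³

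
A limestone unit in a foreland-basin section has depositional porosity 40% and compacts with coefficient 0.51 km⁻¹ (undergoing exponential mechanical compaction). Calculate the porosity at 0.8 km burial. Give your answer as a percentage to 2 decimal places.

26.60%

n = n₀·exp(−β·Z) = 0.4 × exp(−0.51 × 0.8) = 0.4 × exp(−0.408)
  = 0.4 × 0.6650 = 0.2660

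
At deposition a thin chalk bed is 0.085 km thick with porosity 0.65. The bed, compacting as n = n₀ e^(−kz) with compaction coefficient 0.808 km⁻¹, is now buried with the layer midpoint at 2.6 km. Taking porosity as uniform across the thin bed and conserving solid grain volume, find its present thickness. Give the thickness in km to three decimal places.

0.032 km

Porosity at 2.6 km: n = 0.65·exp(−0.808×2.6) = 0.0795
Solid-volume conservation: h(1−n) = h₀(1−n₀) ⇒ h = h₀·(1−n₀)/(1−n)
h = 0.085 × (1 − 0.65)/(1 − 0.0795) = 0.085 × 0.3802 = 0.0323 km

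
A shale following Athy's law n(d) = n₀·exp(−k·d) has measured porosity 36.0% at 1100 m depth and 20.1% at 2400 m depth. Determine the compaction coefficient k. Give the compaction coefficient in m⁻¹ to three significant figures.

Working in km (1 km = 1000 m; k in km⁻¹ = k in m⁻¹ × 1000):
Athy: n(d) = n₀ e^(−kd) ⇒ n₁/n₂ = e^{k(d₂−d₁)} ⇒ k = ln(n₁/n₂)/(d₂−d₁)
k = ln(0.36/0.201) / (2.4 − 1.1) = ln(1.791) / 1.3 = 0.5828 / 1.3 = 0.4483 km⁻¹

0.000448 m⁻¹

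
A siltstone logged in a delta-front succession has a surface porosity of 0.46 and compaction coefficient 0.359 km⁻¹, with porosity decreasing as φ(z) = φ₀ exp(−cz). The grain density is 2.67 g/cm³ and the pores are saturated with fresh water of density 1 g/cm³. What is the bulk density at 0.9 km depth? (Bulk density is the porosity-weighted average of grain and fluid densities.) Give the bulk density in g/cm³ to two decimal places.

2.11 g/cm³

Porosity at depth: φ = 0.46·exp(−0.359×0.9) = 0.46×0.7239 = 0.3330
Bulk density: ρ_b = (1−φ)ρ_g + φ·ρ_f = 0.6670×2.67 + 0.3330×1
       = 1.781 + 0.333 = 2.114 g/cm³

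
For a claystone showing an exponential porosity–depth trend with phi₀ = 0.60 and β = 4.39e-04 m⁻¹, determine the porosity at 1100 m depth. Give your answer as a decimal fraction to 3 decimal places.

Working in km (1 km = 1000 m; β in km⁻¹ = β in m⁻¹ × 1000):
phi = phi₀·exp(−β·z) = 0.6 × exp(−0.439 × 1.1) = 0.6 × exp(−0.4829)
  = 0.6 × 0.6170 = 0.3702

0.370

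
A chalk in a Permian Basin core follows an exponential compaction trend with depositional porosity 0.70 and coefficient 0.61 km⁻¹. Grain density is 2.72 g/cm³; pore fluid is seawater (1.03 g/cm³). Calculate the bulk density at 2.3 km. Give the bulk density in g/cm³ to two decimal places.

2.43 g/cm³

Porosity at depth: φ = 0.7·exp(−0.61×2.3) = 0.7×0.2459 = 0.1721
Bulk density: ρ_b = (1−φ)ρ_g + φ·ρ_f = 0.8279×2.72 + 0.1721×1.03
       = 2.252 + 0.177 = 2.429 g/cm³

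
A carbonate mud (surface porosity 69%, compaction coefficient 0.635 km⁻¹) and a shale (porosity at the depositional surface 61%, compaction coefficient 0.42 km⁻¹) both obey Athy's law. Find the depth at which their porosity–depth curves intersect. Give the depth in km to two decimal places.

0.57 km

Set n₀ₐ e^(−kₐz) = n₀ᵦ e^(−kᵦz) ⇒ ln(n₀ₐ/n₀ᵦ) = (kₐ − kᵦ)·z
z = ln(0.69/0.61) / (0.635 − 0.42) = 0.1232 / 0.215 = 0.573 km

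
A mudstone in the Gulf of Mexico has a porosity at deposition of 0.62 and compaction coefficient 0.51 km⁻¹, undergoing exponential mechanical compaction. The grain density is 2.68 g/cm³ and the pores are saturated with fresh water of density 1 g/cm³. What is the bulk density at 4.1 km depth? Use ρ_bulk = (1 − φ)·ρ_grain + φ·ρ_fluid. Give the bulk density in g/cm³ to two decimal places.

Porosity at depth: n = 0.62·exp(−0.51×4.1) = 0.62×0.1236 = 0.0766
Bulk density: ρ_b = (1−n)ρ_g + n·ρ_f = 0.9234×2.68 + 0.0766×1
       = 2.475 + 0.077 = 2.551 g/cm³

2.55 g/cm³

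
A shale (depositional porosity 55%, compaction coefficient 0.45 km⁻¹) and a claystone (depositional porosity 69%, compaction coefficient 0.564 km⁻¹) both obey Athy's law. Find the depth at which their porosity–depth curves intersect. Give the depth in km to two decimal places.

1.99 km

Set φ₀ₐ e^(−kₐz) = φ₀ᵦ e^(−kᵦz) ⇒ ln(φ₀ₐ/φ₀ᵦ) = (kₐ − kᵦ)·z
z = ln(0.55/0.69) / (0.45 − 0.564) = -0.2268 / -0.114 = 1.989 km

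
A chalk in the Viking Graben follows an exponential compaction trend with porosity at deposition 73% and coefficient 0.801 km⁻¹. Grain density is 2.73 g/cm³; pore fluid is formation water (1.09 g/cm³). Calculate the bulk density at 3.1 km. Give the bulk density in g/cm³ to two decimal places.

Porosity at depth: φ = 0.73·exp(−0.801×3.1) = 0.73×0.0835 = 0.0609
Bulk density: ρ_b = (1−φ)ρ_g + φ·ρ_f = 0.9391×2.73 + 0.0609×1.09
       = 2.564 + 0.066 = 2.630 g/cm³

2.63 g/cm³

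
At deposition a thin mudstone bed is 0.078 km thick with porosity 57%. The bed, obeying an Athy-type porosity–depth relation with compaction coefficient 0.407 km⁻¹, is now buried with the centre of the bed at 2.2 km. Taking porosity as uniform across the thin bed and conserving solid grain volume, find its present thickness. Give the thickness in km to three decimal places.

Porosity at 2.2 km: φ = 0.57·exp(−0.407×2.2) = 0.2328
Solid-volume conservation: h(1−φ) = h₀(1−φ₀) ⇒ h = h₀·(1−φ₀)/(1−φ)
h = 0.078 × (1 − 0.57)/(1 − 0.2328) = 0.078 × 0.5605 = 0.0437 km

0.044 km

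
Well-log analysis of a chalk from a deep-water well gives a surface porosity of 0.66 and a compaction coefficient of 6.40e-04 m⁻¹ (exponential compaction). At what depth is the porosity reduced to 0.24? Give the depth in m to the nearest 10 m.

Working in km (1 km = 1000 m; k in km⁻¹ = k in m⁻¹ × 1000):
Invert Athy's law: d = ln(n₀/n) / k
d = ln(0.66/0.24) / 0.64 = ln(2.75) / 0.64 = 1.0116 / 0.64 = 1.581 km

1580 m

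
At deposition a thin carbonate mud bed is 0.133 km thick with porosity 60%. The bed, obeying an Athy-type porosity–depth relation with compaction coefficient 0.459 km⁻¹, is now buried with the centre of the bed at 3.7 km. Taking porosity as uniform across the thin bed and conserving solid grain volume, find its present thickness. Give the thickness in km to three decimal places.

0.060 km

Porosity at 3.7 km: phi = 0.6·exp(−0.459×3.7) = 0.1098
Solid-volume conservation: h(1−phi) = h₀(1−phi₀) ⇒ h = h₀·(1−phi₀)/(1−phi)
h = 0.133 × (1 − 0.6)/(1 − 0.1098) = 0.133 × 0.4493 = 0.0598 km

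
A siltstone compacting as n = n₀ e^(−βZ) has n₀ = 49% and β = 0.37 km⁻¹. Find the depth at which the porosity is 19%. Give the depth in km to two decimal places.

2.56 km

Invert Athy's law: Z = ln(n₀/n) / β
Z = ln(0.49/0.19) / 0.37 = ln(2.579) / 0.37 = 0.9474 / 0.37 = 2.560 km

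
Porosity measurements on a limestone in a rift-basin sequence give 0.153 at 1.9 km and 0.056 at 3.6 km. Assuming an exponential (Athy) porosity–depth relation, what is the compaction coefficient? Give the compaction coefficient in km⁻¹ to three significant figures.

Athy: n(Z) = n₀ e^(−βZ) ⇒ n₁/n₂ = e^{β(Z₂−Z₁)} ⇒ β = ln(n₁/n₂)/(Z₂−Z₁)
β = ln(0.153/0.056) / (3.6 − 1.9) = ln(2.732) / 1.7 = 1.0051 / 1.7 = 0.5912 km⁻¹

0.591 km⁻¹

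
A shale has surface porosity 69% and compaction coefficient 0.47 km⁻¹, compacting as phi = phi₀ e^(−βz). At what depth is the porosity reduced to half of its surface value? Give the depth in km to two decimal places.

phi/phi₀ = 1/2 ⇒ exp(−β·z) = 1/2 ⇒ z = ln(2) / β
z = 0.6931 / 0.47 = 1.475 km

1.47 km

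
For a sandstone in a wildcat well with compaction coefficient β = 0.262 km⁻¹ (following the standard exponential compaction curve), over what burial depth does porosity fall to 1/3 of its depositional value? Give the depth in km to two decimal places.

4.19 km

φ/φ₀ = 1/3 ⇒ exp(−β·z) = 1/3 ⇒ z = ln(3) / β
z = 1.0986 / 0.262 = 4.193 km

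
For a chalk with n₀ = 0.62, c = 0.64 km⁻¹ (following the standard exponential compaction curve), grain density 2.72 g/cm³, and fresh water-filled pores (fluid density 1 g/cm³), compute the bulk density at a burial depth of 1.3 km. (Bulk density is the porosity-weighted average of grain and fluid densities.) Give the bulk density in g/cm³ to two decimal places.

2.26 g/cm³

Porosity at depth: n = 0.62·exp(−0.64×1.3) = 0.62×0.4352 = 0.2698
Bulk density: ρ_b = (1−n)ρ_g + n·ρ_f = 0.7302×2.72 + 0.2698×1
       = 1.986 + 0.270 = 2.256 g/cm³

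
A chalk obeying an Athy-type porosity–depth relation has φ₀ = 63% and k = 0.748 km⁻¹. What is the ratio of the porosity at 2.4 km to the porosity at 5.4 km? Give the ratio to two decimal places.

9.43

φ(z₁)/φ(z₂) = e^(−k·z₁)/e^(−k·z₂) = e^{k(z₂−z₁)}
= exp(0.748 × 3) = exp(2.244) = 9.4310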